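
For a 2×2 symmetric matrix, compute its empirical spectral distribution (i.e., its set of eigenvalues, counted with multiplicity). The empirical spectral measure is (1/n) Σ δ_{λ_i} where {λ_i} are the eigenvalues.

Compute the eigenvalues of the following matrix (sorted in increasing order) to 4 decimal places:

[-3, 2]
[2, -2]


Since M is real symmetric, both eigenvalues are real; they are the roots of det(λI − M) = λ² − (tr M) λ + det M.
tr M = -3 + (-2) = -5.
det M = (-3)·(-2) − 2² = 6 − 4 = 2.
Characteristic polynomial: λ² + 5λ + 2 = 0.
Discriminant Δ = (tr M)² − 4·det M = 25 − 8 = 17; √Δ = 4.123106.
λ = (tr M ± √Δ)/2 = (-5 ± 4.123106)/2, giving (tr M − √Δ)/2 = -4.5616 and (tr M + √Δ)/2 = -0.4384.

Eigenvalues sorted in increasing order: [-4.5616, -0.4384].


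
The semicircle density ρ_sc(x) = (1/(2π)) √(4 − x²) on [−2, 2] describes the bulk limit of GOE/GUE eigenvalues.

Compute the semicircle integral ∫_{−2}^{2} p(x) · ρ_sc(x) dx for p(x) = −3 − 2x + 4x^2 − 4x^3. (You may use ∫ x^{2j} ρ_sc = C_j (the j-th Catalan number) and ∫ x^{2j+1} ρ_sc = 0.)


Write p(x) = Σ a_i x^i, split into monomials and integrate each against ρ_sc separately.
Using ∫ x^{2j} ρ_sc = C_j = (1/(j+1)) C(2j, j) (Catalan numbers) and ∫ x^{2j+1} ρ_sc = 0 (odd monomials vanish by symmetry):
  i = 0 (even): a_0 · C_{0} = -3 · 1 = -3
  i = 1 (odd): ∫ x^1 ρ_sc = 0 (vanishes)
  i = 2 (even): a_2 · C_{1} = 4 · 1 = 4
  i = 3 (odd): ∫ x^3 ρ_sc = 0 (vanishes)

Summing the contributions: ∫_{−2}^{2} p(x) ρ_sc(x) dx = (-3) + 4 = 1.


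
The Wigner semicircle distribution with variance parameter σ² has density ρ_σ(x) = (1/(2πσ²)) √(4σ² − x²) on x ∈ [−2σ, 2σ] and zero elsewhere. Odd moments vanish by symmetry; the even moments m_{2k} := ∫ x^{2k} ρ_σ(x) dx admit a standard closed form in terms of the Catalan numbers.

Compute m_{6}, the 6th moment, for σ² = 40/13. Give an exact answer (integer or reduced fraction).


By the scaled semicircle moment identity, m_{2k} = σ^{2k} · C_k with k = 3.
C_3 = (1/(k+1)) · C(2k, k) = (1/4) · C(6, 3) = (1/4) · 20 = 5.
σ^{2k} = (σ²)^k = (40/13)^3 = 64000/2197.

Therefore m_{6} = σ^{6} · C_3 = (64000/2197) · 5 = 320000/2197.


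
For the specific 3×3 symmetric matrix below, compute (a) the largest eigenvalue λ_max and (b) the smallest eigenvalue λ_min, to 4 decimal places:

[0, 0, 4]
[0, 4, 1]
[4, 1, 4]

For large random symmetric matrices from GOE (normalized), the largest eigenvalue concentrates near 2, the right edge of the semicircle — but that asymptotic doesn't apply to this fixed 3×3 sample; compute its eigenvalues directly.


Since M is real symmetric, all three eigenvalues are real; they are the roots of det(λI − M) = λ³ − (tr M) λ² + s λ − det M, where s is the sum of the principal 2×2 minors.
tr M = 0 + 4 + 4 = 8.
s = (0·4 − 0²) + (0·4 − 4²) + (4·4 − 1²) = 0 + (-16) + 15 = -1.
det M (expand along row 1) = 0·15 − 0·(-4) + 4·(-16) = -64.
Characteristic polynomial: λ³ − 8λ² − λ + 64 = 0.
Substitute λ = y + (tr M)/3 = y + 2.666667 to remove the quadratic term: y³ + p·y + q = 0 with p = s − (tr M)²/3 = -22.333333 and q = −2(tr M)³/27 + (tr M)·s/3 − det M = 23.407407.
Three real roots ⇒ use the trigonometric (Viète) form: r = 2√(−p/3) = 5.456902, φ = arccos(3q/(p·r)) = arccos(-0.576202) = 2.184871 rad.
y_k = r·cos(φ/3 − 2πk/3) for k = 0, 1, 2 gives y = 4.072560, 1.109197, -5.181757.
λ_k = y_k + 2.666667 gives λ = 6.7392, 3.7759, -2.5151 (check: the sum is 8.0000 = tr M).

Hence λ_max = 6.7392 and λ_min = -2.5151.


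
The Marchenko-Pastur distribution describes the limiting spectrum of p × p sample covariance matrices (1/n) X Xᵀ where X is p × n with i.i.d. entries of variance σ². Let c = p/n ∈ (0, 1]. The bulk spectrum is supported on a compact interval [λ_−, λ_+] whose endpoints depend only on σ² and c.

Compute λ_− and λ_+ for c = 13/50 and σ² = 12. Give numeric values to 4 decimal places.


c = 13/50 = 0.260000; √c = 0.509902.
λ_− = σ² (1 − √c)² = 12 · (1 − 0.509902)² = 12 · (0.490098)² = 2.882353.
λ_+ = σ² (1 + √c)² = 12 · (1 + 0.509902)² = 12 · (1.509902)² = 27.357647.

Rounded to 4 decimal places: λ_− ≈ 2.8824, λ_+ ≈ 27.3576.


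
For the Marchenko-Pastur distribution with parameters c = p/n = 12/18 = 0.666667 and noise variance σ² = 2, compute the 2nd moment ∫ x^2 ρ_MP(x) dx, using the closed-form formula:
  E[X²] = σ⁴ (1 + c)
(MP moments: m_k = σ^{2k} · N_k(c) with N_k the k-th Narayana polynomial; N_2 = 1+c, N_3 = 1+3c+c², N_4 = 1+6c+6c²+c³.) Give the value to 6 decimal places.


E[X²] = σ⁴ (1 + c) (second MP moment). With σ² = 2 (so σ⁴ = 4) and c = 12/18 = 0.666667: E[X²] = 4 · (1 + 0.666667) = 4 · 1.666667.

So E[X^2] = 6.666667.


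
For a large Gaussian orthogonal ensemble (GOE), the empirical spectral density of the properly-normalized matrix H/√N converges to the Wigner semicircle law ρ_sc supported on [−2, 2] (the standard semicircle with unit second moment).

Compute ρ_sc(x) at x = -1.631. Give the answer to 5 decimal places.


ρ_sc(x) = (1/(2π)) √(4 − x²). With x = -1.631:
  4 − x² = 4 − (-1.631)² = 4 − 2.660161 = 1.339839.
  √(4 − x²) = 1.157514.
  1/(2π) = 0.159155.
  ρ_sc(-1.631) = 0.159155 · 1.157514 = 0.184224.

Rounded to 5 decimal places: ρ_sc(-1.631) ≈ 0.18422.


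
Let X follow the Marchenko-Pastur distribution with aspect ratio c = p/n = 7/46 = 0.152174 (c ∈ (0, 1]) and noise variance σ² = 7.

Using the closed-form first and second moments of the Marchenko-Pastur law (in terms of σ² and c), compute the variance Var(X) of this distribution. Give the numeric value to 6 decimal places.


Recall the MP moments m_1 = E[X] = σ² and m_2 = E[X²] = σ⁴ (1 + c).
m_1 = E[X] = σ² = 7, so m_1² = 49.
m_2 = E[X²] = σ⁴ (1 + c) = 49 · (1 + 0.152174) = 49 · 1.152174 = 56.456522.
(Note m_2 − m_1² simplifies to c · σ⁴ = 0.152174 · 49.)

Var(X) = m_2 − m_1² = 56.456522 − 49 = 7.456522.


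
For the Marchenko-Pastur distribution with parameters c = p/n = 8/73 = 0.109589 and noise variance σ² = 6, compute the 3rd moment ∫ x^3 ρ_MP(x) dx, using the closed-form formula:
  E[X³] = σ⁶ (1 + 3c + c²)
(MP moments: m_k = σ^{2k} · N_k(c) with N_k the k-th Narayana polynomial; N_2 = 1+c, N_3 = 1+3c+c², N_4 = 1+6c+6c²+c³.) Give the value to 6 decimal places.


E[X³] = σ⁶ (1 + 3c + c²) (third MP moment). With σ² = 6 (so σ⁶ = 216) and c = 8/73 = 0.109589: E[X³] = 216 · (1 + 3·0.109589 + (0.109589)²) = 216 · 1.340777.

So E[X^3] = 289.607806.


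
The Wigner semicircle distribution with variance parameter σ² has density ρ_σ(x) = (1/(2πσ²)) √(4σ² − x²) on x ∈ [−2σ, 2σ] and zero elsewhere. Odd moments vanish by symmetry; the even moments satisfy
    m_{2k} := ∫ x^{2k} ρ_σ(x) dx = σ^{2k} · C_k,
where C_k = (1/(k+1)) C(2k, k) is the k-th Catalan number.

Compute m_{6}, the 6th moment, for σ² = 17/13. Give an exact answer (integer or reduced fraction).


By the scaled semicircle moment identity, m_{2k} = σ^{2k} · C_k with k = 3.
C_3 = (1/(k+1)) · C(2k, k) = (1/4) · C(6, 3) = (1/4) · 20 = 5.
σ^{2k} = (σ²)^k = (17/13)^3 = 4913/2197.

Therefore m_{6} = σ^{6} · C_3 = (4913/2197) · 5 = 24565/2197.


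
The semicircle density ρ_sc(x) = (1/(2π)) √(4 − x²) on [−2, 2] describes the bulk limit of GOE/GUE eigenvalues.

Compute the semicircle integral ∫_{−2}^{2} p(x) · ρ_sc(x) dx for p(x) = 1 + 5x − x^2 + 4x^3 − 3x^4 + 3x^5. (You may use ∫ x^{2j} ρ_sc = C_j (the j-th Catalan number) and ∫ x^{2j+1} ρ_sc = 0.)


Write p(x) = Σ a_i x^i, split into monomials and integrate each against ρ_sc separately.
Using ∫ x^{2j} ρ_sc = C_j = (1/(j+1)) C(2j, j) (Catalan numbers) and ∫ x^{2j+1} ρ_sc = 0 (odd monomials vanish by symmetry):
  i = 0 (even): a_0 · C_{0} = 1 · 1 = 1
  i = 1 (odd): ∫ x^1 ρ_sc = 0 (vanishes)
  i = 2 (even): a_2 · C_{1} = -1 · 1 = -1
  i = 3 (odd): ∫ x^3 ρ_sc = 0 (vanishes)
  i = 4 (even): a_4 · C_{2} = -3 · 2 = -6
  i = 5 (odd): ∫ x^5 ρ_sc = 0 (vanishes)

Summing the contributions: ∫_{−2}^{2} p(x) ρ_sc(x) dx = 1 + (-1) + (-6) = -6.


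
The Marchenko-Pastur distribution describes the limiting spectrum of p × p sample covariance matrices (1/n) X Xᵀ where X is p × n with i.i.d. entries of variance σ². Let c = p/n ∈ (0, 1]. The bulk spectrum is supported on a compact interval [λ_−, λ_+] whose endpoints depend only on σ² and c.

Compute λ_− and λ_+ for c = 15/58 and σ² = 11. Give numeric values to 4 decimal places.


c = 15/58 = 0.258621; √c = 0.508548.
λ_− = σ² (1 − √c)² = 11 · (1 − 0.508548)² = 11 · (0.491452)² = 2.656780.
λ_+ = σ² (1 + √c)² = 11 · (1 + 0.508548)² = 11 · (1.508548)² = 25.032875.

Rounded to 4 decimal places: λ_− ≈ 2.6568, λ_+ ≈ 25.0329.


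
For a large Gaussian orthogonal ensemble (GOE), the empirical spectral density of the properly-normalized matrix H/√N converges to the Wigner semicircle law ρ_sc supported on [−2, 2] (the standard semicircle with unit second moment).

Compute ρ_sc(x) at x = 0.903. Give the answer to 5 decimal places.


ρ_sc(x) = (1/(2π)) √(4 − x²). With x = 0.903:
  4 − x² = 4 − (0.903)² = 4 − 0.815409 = 3.184591.
  √(4 − x²) = 1.784542.
  1/(2π) = 0.159155.
  ρ_sc(0.903) = 0.159155 · 1.784542 = 0.284019.

Rounded to 5 decimal places: ρ_sc(0.903) ≈ 0.28402.


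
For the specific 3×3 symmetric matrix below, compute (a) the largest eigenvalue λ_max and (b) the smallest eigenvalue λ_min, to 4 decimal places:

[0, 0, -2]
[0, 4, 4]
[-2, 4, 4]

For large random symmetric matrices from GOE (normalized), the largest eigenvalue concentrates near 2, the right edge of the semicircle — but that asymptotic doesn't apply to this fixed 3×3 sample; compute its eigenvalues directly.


Since M is real symmetric, all three eigenvalues are real; they are the roots of det(λI − M) = λ³ − (tr M) λ² + s λ − det M, where s is the sum of the principal 2×2 minors.
tr M = 0 + 4 + 4 = 8.
s = (0·4 − 0²) + (0·4 − (-2)²) + (4·4 − 4²) = 0 + (-4) + 0 = -4.
det M (expand along row 1) = 0·0 − 0·8 + (-2)·8 = -16.
Characteristic polynomial: λ³ − 8λ² − 4λ + 16 = 0.
Substitute λ = y + (tr M)/3 = y + 2.666667 to remove the quadratic term: y³ + p·y + q = 0 with p = s − (tr M)²/3 = -25.333333 and q = −2(tr M)³/27 + (tr M)·s/3 − det M = -32.592593.
Three real roots ⇒ use the trigonometric (Viète) form: r = 2√(−p/3) = 5.811865, φ = arccos(3q/(p·r)) = arccos(0.664098) = 0.844509 rad.
y_k = r·cos(φ/3 − 2πk/3) for k = 0, 1, 2 gives y = 5.583104, -1.393323, -4.189781.
λ_k = y_k + 2.666667 gives λ = 8.2498, 1.2733, -1.5231 (check: the sum is 8.0000 = tr M).

Hence λ_max = 8.2498 and λ_min = -1.5231.


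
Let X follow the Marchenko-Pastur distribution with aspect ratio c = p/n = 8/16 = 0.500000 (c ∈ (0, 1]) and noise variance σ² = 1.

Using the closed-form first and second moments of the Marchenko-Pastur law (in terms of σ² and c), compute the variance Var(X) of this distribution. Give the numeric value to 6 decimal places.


Recall the MP moments m_1 = E[X] = σ² and m_2 = E[X²] = σ⁴ (1 + c).
m_1 = E[X] = σ² = 1, so m_1² = 1.
m_2 = E[X²] = σ⁴ (1 + c) = 1 · (1 + 0.500000) = 1 · 1.500000 = 1.500000.
(Note m_2 − m_1² simplifies to c · σ⁴ = 0.500000 · 1.)

Var(X) = m_2 − m_1² = 1.500000 − 1 = 0.500000.


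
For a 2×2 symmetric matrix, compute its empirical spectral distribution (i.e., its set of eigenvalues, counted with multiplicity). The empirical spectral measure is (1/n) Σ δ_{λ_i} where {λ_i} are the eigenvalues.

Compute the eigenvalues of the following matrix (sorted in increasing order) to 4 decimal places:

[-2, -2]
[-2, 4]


Since M is real symmetric, both eigenvalues are real; they are the roots of det(λI − M) = λ² − (tr M) λ + det M.
tr M = -2 + 4 = 2.
det M = (-2)·4 − (-2)² = -8 − 4 = -12.
Characteristic polynomial: λ² − 2λ − 12 = 0.
Discriminant Δ = (tr M)² − 4·det M = 4 − (-48) = 52; √Δ = 7.211103.
λ = (tr M ± √Δ)/2 = (2 ± 7.211103)/2, giving (tr M − √Δ)/2 = -2.6056 and (tr M + √Δ)/2 = 4.6056.

Eigenvalues sorted in increasing order: [-2.6056, 4.6056].


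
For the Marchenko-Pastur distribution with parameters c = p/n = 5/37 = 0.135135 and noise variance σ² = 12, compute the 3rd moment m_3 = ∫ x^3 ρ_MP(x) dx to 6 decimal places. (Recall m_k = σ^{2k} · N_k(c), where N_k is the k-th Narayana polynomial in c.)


E[X³] = σ⁶ (1 + 3c + c²) (third MP moment). With σ² = 12 (so σ⁶ = 1728) and c = 5/37 = 0.135135: E[X³] = 1728 · (1 + 3·0.135135 + (0.135135)²) = 1728 · 1.423667.

So E[X^3] = 2460.096421.


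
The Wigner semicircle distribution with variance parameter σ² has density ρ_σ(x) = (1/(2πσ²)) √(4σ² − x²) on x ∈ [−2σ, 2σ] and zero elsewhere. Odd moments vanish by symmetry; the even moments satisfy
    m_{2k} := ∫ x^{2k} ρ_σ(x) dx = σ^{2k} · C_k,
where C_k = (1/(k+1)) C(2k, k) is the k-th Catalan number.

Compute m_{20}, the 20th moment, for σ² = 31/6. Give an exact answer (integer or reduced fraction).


By the scaled semicircle moment identity, m_{2k} = σ^{2k} · C_k with k = 10.
C_10 = (1/(k+1)) · C(2k, k) = (1/11) · C(20, 10) = (1/11) · 184756 = 16796.
σ^{2k} = (σ²)^k = (31/6)^10 = 819628286980801/60466176.

Therefore m_{20} = σ^{20} · C_10 = (819628286980801/60466176) · 16796 = 3441619177032383399/15116544.


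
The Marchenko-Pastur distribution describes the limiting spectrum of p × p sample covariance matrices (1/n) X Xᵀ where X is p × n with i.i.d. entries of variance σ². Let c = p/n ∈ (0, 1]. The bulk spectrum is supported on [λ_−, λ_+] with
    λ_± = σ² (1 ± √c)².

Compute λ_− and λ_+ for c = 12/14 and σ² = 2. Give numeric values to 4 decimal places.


c = 12/14 = 0.857143; √c = 0.925820.
λ_− = σ² (1 − √c)² = 2 · (1 − 0.925820)² = 2 · (0.074180)² = 0.011005.
λ_+ = σ² (1 + √c)² = 2 · (1 + 0.925820)² = 2 · (1.925820)² = 7.417566.

Rounded to 4 decimal places: λ_− ≈ 0.0110, λ_+ ≈ 7.4176.


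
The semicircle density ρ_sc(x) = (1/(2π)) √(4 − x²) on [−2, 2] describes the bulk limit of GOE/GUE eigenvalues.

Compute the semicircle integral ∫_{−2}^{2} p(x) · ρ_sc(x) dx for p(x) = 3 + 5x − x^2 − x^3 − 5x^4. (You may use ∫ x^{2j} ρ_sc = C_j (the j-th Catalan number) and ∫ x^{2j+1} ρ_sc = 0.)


Write p(x) = Σ a_i x^i, split into monomials and integrate each against ρ_sc separately.
Using ∫ x^{2j} ρ_sc = C_j = (1/(j+1)) C(2j, j) (Catalan numbers) and ∫ x^{2j+1} ρ_sc = 0 (odd monomials vanish by symmetry):
  i = 0 (even): a_0 · C_{0} = 3 · 1 = 3
  i = 1 (odd): ∫ x^1 ρ_sc = 0 (vanishes)
  i = 2 (even): a_2 · C_{1} = -1 · 1 = -1
  i = 3 (odd): ∫ x^3 ρ_sc = 0 (vanishes)
  i = 4 (even): a_4 · C_{2} = -5 · 2 = -10

Summing the contributions: ∫_{−2}^{2} p(x) ρ_sc(x) dx = 3 + (-1) + (-10) = -8.


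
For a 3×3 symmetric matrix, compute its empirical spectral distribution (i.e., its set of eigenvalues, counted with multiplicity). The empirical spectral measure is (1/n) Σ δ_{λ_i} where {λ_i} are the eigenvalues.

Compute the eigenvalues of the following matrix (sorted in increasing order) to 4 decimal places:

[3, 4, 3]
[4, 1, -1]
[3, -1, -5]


Since M is real symmetric, all three eigenvalues are real; they are the roots of det(λI − M) = λ³ − (tr M) λ² + s λ − det M, where s is the sum of the principal 2×2 minors.
tr M = 3 + 1 + (-5) = -1.
s = (3·1 − 4²) + (3·(-5) − 3²) + (1·(-5) − (-1)²) = -13 + (-24) + (-6) = -43.
det M (expand along row 1) = 3·(-6) − 4·(-17) + 3·(-7) = 29.
Characteristic polynomial: λ³ + λ² − 43λ − 29 = 0.
Substitute λ = y + (tr M)/3 = y − 0.333333 to remove the quadratic term: y³ + p·y + q = 0 with p = s − (tr M)²/3 = -43.333333 and q = −2(tr M)³/27 + (tr M)·s/3 − det M = -14.592593.
Three real roots ⇒ use the trigonometric (Viète) form: r = 2√(−p/3) = 7.601170, φ = arccos(3q/(p·r)) = arccos(0.132908) = 1.437494 rad.
y_k = r·cos(φ/3 − 2πk/3) for k = 0, 1, 2 gives y = 6.745129, -0.337640, -6.407488.
λ_k = y_k − 0.333333 gives λ = 6.4118, -0.6710, -6.7408 (check: the sum is -1.0000 = tr M).

Eigenvalues sorted in increasing order: [-6.7408, -0.6710, 6.4118].


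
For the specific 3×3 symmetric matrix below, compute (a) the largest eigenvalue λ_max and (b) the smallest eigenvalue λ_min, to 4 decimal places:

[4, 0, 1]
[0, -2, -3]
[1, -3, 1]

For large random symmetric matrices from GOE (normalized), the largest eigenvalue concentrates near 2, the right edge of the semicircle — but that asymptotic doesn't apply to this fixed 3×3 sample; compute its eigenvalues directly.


Since M is real symmetric, all three eigenvalues are real; they are the roots of det(λI − M) = λ³ − (tr M) λ² + s λ − det M, where s is the sum of the principal 2×2 minors.
tr M = 4 + (-2) + 1 = 3.
s = (4·(-2) − 0²) + (4·1 − 1²) + ((-2)·1 − (-3)²) = -8 + 3 + (-11) = -16.
det M (expand along row 1) = 4·(-11) − 0·3 + 1·2 = -42.
Characteristic polynomial: λ³ − 3λ² − 16λ + 42 = 0.
Substitute λ = y + (tr M)/3 = y + 1.000000 to remove the quadratic term: y³ + p·y + q = 0 with p = s − (tr M)²/3 = -19.000000 and q = −2(tr M)³/27 + (tr M)·s/3 − det M = 24.000000.
Three real roots ⇒ use the trigonometric (Viète) form: r = 2√(−p/3) = 5.033223, φ = arccos(3q/(p·r)) = arccos(-0.752892) = 2.423242 rad.
y_k = r·cos(φ/3 − 2πk/3) for k = 0, 1, 2 gives y = 3.478603, 1.411015, -4.889618.
λ_k = y_k + 1.000000 gives λ = 4.4786, 2.4110, -3.8896 (check: the sum is 3.0000 = tr M).

Hence λ_max = 4.4786 and λ_min = -3.8896.


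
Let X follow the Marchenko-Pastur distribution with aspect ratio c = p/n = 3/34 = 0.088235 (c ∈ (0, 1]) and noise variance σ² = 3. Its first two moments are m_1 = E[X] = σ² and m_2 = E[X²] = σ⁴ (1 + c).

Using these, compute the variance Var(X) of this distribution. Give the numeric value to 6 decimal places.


m_1 = E[X] = σ² = 3, so m_1² = 9.
m_2 = E[X²] = σ⁴ (1 + c) = 9 · (1 + 0.088235) = 9 · 1.088235 = 9.794118.
(Note m_2 − m_1² simplifies to c · σ⁴ = 0.088235 · 9.)

Var(X) = m_2 − m_1² = 9.794118 − 9 = 0.794118.


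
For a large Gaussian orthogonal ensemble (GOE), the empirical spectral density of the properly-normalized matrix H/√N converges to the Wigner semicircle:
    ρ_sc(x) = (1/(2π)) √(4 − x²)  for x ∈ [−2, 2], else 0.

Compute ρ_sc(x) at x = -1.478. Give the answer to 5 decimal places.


ρ_sc(x) = (1/(2π)) √(4 − x²). With x = -1.478:
  4 − x² = 4 − (-1.478)² = 4 − 2.184484 = 1.815516.
  √(4 − x²) = 1.347411.
  1/(2π) = 0.159155.
  ρ_sc(-1.478) = 0.159155 · 1.347411 = 0.214447.

Rounded to 5 decimal places: ρ_sc(-1.478) ≈ 0.21445.


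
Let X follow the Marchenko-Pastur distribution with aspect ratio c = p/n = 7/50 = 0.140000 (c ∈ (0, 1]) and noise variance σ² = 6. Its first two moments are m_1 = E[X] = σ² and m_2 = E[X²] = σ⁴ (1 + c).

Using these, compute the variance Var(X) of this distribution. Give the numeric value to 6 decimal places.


m_1 = E[X] = σ² = 6, so m_1² = 36.
m_2 = E[X²] = σ⁴ (1 + c) = 36 · (1 + 0.140000) = 36 · 1.140000 = 41.040000.
(Note m_2 − m_1² simplifies to c · σ⁴ = 0.140000 · 36.)

Var(X) = m_2 − m_1² = 41.040000 − 36 = 5.040000.


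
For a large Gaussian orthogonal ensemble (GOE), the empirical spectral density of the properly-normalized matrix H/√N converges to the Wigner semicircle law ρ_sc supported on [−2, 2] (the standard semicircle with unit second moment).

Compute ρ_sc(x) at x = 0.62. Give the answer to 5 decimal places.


ρ_sc(x) = (1/(2π)) √(4 − x²). With x = 0.62:
  4 − x² = 4 − (0.62)² = 4 − 0.384400 = 3.615600.
  √(4 − x²) = 1.901473.
  1/(2π) = 0.159155.
  ρ_sc(0.62) = 0.159155 · 1.901473 = 0.302629.

Rounded to 5 decimal places: ρ_sc(0.62) ≈ 0.30263.


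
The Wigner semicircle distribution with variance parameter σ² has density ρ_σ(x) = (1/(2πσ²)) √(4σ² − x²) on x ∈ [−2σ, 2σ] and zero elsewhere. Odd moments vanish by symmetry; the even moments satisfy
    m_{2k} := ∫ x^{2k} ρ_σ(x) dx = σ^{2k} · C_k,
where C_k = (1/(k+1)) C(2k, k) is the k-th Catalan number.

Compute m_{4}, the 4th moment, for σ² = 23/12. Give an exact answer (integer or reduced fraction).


By the scaled semicircle moment identity, m_{2k} = σ^{2k} · C_k with k = 2.
C_2 = (1/(k+1)) · C(2k, k) = (1/3) · C(4, 2) = (1/3) · 6 = 2.
σ^{2k} = (σ²)^k = (23/12)^2 = 529/144.

Therefore m_{4} = σ^{4} · C_2 = (529/144) · 2 = 529/72.


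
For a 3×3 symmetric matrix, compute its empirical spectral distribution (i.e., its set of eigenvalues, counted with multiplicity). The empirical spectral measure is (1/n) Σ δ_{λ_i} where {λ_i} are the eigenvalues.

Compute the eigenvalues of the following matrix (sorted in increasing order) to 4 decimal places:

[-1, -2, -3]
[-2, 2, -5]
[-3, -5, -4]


Since M is real symmetric, all three eigenvalues are real; they are the roots of det(λI − M) = λ³ − (tr M) λ² + s λ − det M, where s is the sum of the principal 2×2 minors.
tr M = -1 + 2 + (-4) = -3.
s = ((-1)·2 − (-2)²) + ((-1)·(-4) − (-3)²) + (2·(-4) − (-5)²) = -6 + (-5) + (-33) = -44.
det M (expand along row 1) = (-1)·(-33) − (-2)·(-7) + (-3)·16 = -29.
Characteristic polynomial: λ³ + 3λ² − 44λ + 29 = 0.
Substitute λ = y + (tr M)/3 = y − 1.000000 to remove the quadratic term: y³ + p·y + q = 0 with p = s − (tr M)²/3 = -47.000000 and q = −2(tr M)³/27 + (tr M)·s/3 − det M = 75.000000.
Three real roots ⇒ use the trigonometric (Viète) form: r = 2√(−p/3) = 7.916228, φ = arccos(3q/(p·r)) = arccos(-0.604737) = 2.220232 rad.
y_k = r·cos(φ/3 − 2πk/3) for k = 0, 1, 2 gives y = 5.845473, 1.700339, -7.545813.
λ_k = y_k − 1.000000 gives λ = 4.8455, 0.7003, -8.5458 (check: the sum is -3.0000 = tr M).

Eigenvalues sorted in increasing order: [-8.5458, 0.7003, 4.8455].


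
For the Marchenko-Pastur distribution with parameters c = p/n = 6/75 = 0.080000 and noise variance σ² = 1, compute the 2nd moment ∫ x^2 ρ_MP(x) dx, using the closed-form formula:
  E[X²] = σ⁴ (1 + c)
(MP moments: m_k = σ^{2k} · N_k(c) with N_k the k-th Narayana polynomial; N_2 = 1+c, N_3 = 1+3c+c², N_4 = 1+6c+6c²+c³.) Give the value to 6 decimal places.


E[X²] = σ⁴ (1 + c) (second MP moment). With σ² = 1 (so σ⁴ = 1) and c = 6/75 = 0.080000: E[X²] = 1 · (1 + 0.080000) = 1 · 1.080000.

So E[X^2] = 1.080000.


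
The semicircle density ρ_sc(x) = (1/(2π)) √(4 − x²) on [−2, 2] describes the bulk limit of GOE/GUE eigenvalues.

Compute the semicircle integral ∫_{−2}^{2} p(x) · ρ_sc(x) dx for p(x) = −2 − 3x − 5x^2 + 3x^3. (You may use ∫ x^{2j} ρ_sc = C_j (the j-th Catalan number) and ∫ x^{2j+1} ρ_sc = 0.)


Write p(x) = Σ a_i x^i, split into monomials and integrate each against ρ_sc separately.
Using ∫ x^{2j} ρ_sc = C_j = (1/(j+1)) C(2j, j) (Catalan numbers) and ∫ x^{2j+1} ρ_sc = 0 (odd monomials vanish by symmetry):
  i = 0 (even): a_0 · C_{0} = -2 · 1 = -2
  i = 1 (odd): ∫ x^1 ρ_sc = 0 (vanishes)
  i = 2 (even): a_2 · C_{1} = -5 · 1 = -5
  i = 3 (odd): ∫ x^3 ρ_sc = 0 (vanishes)

Summing the contributions: ∫_{−2}^{2} p(x) ρ_sc(x) dx = (-2) + (-5) = -7.


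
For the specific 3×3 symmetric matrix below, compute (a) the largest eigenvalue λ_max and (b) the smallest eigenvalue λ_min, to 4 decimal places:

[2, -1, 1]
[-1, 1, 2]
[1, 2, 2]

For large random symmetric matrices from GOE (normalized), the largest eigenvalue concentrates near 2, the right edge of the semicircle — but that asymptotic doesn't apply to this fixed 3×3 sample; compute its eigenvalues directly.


Since M is real symmetric, all three eigenvalues are real; they are the roots of det(λI − M) = λ³ − (tr M) λ² + s λ − det M, where s is the sum of the principal 2×2 minors.
tr M = 2 + 1 + 2 = 5.
s = (2·1 − (-1)²) + (2·2 − 1²) + (1·2 − 2²) = 1 + 3 + (-2) = 2.
det M (expand along row 1) = 2·(-2) − (-1)·(-4) + 1·(-3) = -11.
Characteristic polynomial: λ³ − 5λ² + 2λ + 11 = 0.
Substitute λ = y + (tr M)/3 = y + 1.666667 to remove the quadratic term: y³ + p·y + q = 0 with p = s − (tr M)²/3 = -6.333333 and q = −2(tr M)³/27 + (tr M)·s/3 − det M = 5.074074.
Three real roots ⇒ use the trigonometric (Viète) form: r = 2√(−p/3) = 2.905933, φ = arccos(3q/(p·r)) = arccos(-0.827104) = 2.544732 rad.
y_k = r·cos(φ/3 − 2πk/3) for k = 0, 1, 2 gives y = 1.921697, 0.926913, -2.848610.
λ_k = y_k + 1.666667 gives λ = 3.5884, 2.5936, -1.1819 (check: the sum is 5.0000 = tr M).

Hence λ_max = 3.5884 and λ_min = -1.1819.


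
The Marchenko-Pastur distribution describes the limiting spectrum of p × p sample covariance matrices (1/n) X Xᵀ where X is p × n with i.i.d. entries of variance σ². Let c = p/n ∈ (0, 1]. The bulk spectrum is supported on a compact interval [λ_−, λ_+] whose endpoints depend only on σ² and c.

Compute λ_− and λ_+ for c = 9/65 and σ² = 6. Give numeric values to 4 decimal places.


c = 9/65 = 0.138462; √c = 0.372104.
λ_− = σ² (1 − √c)² = 6 · (1 − 0.372104)² = 6 · (0.627896)² = 2.365519.
λ_+ = σ² (1 + √c)² = 6 · (1 + 0.372104)² = 6 · (1.372104)² = 11.296020.

Rounded to 4 decimal places: λ_− ≈ 2.3655, λ_+ ≈ 11.2960.


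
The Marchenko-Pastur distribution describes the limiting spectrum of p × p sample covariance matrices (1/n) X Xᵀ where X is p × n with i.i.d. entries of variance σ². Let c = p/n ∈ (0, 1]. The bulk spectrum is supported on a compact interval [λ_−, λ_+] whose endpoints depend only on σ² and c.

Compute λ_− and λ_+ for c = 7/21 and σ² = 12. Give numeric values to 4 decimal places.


c = 7/21 = 0.333333; √c = 0.577350.
λ_− = σ² (1 − √c)² = 12 · (1 − 0.577350)² = 12 · (0.422650)² = 2.143594.
λ_+ = σ² (1 + √c)² = 12 · (1 + 0.577350)² = 12 · (1.577350)² = 29.856406.

Rounded to 4 decimal places: λ_− ≈ 2.1436, λ_+ ≈ 29.8564.


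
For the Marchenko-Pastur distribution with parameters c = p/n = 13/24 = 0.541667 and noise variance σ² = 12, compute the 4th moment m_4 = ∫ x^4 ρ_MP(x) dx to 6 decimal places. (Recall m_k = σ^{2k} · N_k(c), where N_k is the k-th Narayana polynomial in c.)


E[X⁴] = σ⁸ (1 + 6c + 6c² + c³) (fourth MP moment). With σ² = 12 (so σ⁸ = 20736) and c = 13/24 = 0.541667: E[X⁴] = 20736 · (1 + 6·0.541667 + 6·(0.541667)² + (0.541667)³) = 20736 · 6.169343.

So E[X^4] = 127927.500000.


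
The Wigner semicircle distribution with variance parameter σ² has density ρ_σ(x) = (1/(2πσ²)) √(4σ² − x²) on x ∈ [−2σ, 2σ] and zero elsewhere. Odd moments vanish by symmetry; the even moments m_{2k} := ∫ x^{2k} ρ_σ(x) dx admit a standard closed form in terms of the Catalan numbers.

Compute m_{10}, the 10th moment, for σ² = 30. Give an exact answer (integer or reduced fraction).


By the scaled semicircle moment identity, m_{2k} = σ^{2k} · C_k with k = 5.
C_5 = (1/(k+1)) · C(2k, k) = (1/6) · C(10, 5) = (1/6) · 252 = 42.
σ^{2k} = (σ²)^k = (30)^5 = 24300000.

Therefore m_{10} = σ^{10} · C_5 = 24300000 · 42 = 1020600000.


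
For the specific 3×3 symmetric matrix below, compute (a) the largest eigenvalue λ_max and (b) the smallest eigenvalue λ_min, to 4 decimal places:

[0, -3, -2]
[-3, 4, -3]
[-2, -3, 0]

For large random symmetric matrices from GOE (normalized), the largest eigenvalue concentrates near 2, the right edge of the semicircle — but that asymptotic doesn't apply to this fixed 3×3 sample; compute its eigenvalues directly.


Since M is real symmetric, all three eigenvalues are real; they are the roots of det(λI − M) = λ³ − (tr M) λ² + s λ − det M, where s is the sum of the principal 2×2 minors.
tr M = 0 + 4 + 0 = 4.
s = (0·4 − (-3)²) + (0·0 − (-2)²) + (4·0 − (-3)²) = -9 + (-4) + (-9) = -22.
det M (expand along row 1) = 0·(-9) − (-3)·(-6) + (-2)·17 = -52.
Characteristic polynomial: λ³ − 4λ² − 22λ + 52 = 0.
Substitute λ = y + (tr M)/3 = y + 1.333333 to remove the quadratic term: y³ + p·y + q = 0 with p = s − (tr M)²/3 = -27.333333 and q = −2(tr M)³/27 + (tr M)·s/3 − det M = 17.925926.
Three real roots ⇒ use the trigonometric (Viète) form: r = 2√(−p/3) = 6.036923, φ = arccos(3q/(p·r)) = arccos(-0.325908) = 1.902768 rad.
y_k = r·cos(φ/3 − 2πk/3) for k = 0, 1, 2 gives y = 4.862819, 0.666667, -5.529486.
λ_k = y_k + 1.333333 gives λ = 6.1962, 2.0000, -4.1962 (check: the sum is 4.0000 = tr M).

Hence λ_max = 6.1962 and λ_min = -4.1962.


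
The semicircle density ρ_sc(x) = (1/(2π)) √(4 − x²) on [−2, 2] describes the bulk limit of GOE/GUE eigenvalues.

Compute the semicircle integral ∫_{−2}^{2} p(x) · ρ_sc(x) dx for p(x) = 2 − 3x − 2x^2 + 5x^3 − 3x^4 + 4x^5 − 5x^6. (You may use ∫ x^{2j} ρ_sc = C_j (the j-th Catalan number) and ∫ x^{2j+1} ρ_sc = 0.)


Write p(x) = Σ a_i x^i, split into monomials and integrate each against ρ_sc separately.
Using ∫ x^{2j} ρ_sc = C_j = (1/(j+1)) C(2j, j) (Catalan numbers) and ∫ x^{2j+1} ρ_sc = 0 (odd monomials vanish by symmetry):
  i = 0 (even): a_0 · C_{0} = 2 · 1 = 2
  i = 1 (odd): ∫ x^1 ρ_sc = 0 (vanishes)
  i = 2 (even): a_2 · C_{1} = -2 · 1 = -2
  i = 3 (odd): ∫ x^3 ρ_sc = 0 (vanishes)
  i = 4 (even): a_4 · C_{2} = -3 · 2 = -6
  i = 5 (odd): ∫ x^5 ρ_sc = 0 (vanishes)
  i = 6 (even): a_6 · C_{3} = -5 · 5 = -25

Summing the contributions: ∫_{−2}^{2} p(x) ρ_sc(x) dx = 2 + (-2) + (-6) + (-25) = -31.


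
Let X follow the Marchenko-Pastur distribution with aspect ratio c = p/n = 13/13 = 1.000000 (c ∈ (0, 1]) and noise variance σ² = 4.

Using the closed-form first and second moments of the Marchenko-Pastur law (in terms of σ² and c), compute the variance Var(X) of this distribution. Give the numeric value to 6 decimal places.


Recall the MP moments m_1 = E[X] = σ² and m_2 = E[X²] = σ⁴ (1 + c).
m_1 = E[X] = σ² = 4, so m_1² = 16.
m_2 = E[X²] = σ⁴ (1 + c) = 16 · (1 + 1.000000) = 16 · 2.000000 = 32.000000.
(Note m_2 − m_1² simplifies to c · σ⁴ = 1.000000 · 16.)

Var(X) = m_2 − m_1² = 32.000000 − 16 = 16.000000.


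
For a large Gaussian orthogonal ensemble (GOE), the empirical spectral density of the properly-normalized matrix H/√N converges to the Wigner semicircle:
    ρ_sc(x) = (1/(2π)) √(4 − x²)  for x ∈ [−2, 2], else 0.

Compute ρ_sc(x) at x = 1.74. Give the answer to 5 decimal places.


ρ_sc(x) = (1/(2π)) √(4 − x²). With x = 1.74:
  4 − x² = 4 − (1.74)² = 4 − 3.027600 = 0.972400.
  √(4 − x²) = 0.986103.
  1/(2π) = 0.159155.
  ρ_sc(1.74) = 0.159155 · 0.986103 = 0.156943.

Rounded to 5 decimal places: ρ_sc(1.74) ≈ 0.15694.


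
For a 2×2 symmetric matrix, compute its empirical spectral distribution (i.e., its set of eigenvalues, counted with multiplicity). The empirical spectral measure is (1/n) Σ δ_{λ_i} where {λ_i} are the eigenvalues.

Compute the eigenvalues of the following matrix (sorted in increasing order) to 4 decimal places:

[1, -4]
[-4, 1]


Since M is real symmetric, both eigenvalues are real; they are the roots of det(λI − M) = λ² − (tr M) λ + det M.
tr M = 1 + 1 = 2.
det M = 1·1 − (-4)² = 1 − 16 = -15.
Characteristic polynomial: λ² − 2λ − 15 = 0.
Discriminant Δ = (tr M)² − 4·det M = 4 − (-60) = 64; √Δ = 8.000000.
λ = (tr M ± √Δ)/2 = (2 ± 8.000000)/2, giving (tr M − √Δ)/2 = -3.0000 and (tr M + √Δ)/2 = 5.0000.

Eigenvalues sorted in increasing order: [-3.0000, 5.0000].


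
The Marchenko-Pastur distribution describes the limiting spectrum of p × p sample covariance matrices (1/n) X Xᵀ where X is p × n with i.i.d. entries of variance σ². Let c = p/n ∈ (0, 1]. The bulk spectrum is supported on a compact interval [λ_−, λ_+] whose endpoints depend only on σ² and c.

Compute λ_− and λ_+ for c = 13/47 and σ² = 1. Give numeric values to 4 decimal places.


c = 13/47 = 0.276596; √c = 0.525924.
λ_− = σ² (1 − √c)² = 1 · (1 − 0.525924)² = 1 · (0.474076)² = 0.224748.
λ_+ = σ² (1 + √c)² = 1 · (1 + 0.525924)² = 1 · (1.525924)² = 2.328443.

Rounded to 4 decimal places: λ_− ≈ 0.2247, λ_+ ≈ 2.3284.


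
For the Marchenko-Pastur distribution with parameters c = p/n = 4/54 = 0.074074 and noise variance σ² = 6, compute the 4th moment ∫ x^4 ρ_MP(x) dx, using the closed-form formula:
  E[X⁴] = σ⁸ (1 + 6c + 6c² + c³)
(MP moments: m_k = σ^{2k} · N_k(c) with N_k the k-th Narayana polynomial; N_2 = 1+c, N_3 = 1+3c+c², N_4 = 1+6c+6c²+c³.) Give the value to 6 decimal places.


E[X⁴] = σ⁸ (1 + 6c + 6c² + c³) (fourth MP moment). With σ² = 6 (so σ⁸ = 1296) and c = 4/54 = 0.074074: E[X⁴] = 1296 · (1 + 6·0.074074 + 6·(0.074074)² + (0.074074)³) = 1296 · 1.477773.

So E[X^4] = 1915.193416.


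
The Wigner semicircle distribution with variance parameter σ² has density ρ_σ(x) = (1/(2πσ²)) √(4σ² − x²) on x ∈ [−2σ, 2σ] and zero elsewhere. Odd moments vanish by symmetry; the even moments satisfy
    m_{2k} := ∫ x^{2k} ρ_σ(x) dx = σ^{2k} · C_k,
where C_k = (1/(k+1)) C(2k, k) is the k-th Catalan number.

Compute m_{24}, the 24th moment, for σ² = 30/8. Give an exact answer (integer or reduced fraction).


By the scaled semicircle moment identity, m_{2k} = σ^{2k} · C_k with k = 12.
C_12 = (1/(k+1)) · C(2k, k) = (1/13) · C(24, 12) = (1/13) · 2704156 = 208012.
σ^{2k} = (σ²)^k = (30/8)^12 = 129746337890625/16777216.

Therefore m_{24} = σ^{24} · C_12 = (129746337890625/16777216) · 208012 = 6747198809326171875/4194304.


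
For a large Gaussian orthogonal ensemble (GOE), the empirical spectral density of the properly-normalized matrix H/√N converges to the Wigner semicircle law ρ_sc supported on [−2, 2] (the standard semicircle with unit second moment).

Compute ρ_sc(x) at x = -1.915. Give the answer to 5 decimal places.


ρ_sc(x) = (1/(2π)) √(4 − x²). With x = -1.915:
  4 − x² = 4 − (-1.915)² = 4 − 3.667225 = 0.332775.
  √(4 − x²) = 0.576867.
  1/(2π) = 0.159155.
  ρ_sc(-1.915) = 0.159155 · 0.576867 = 0.091811.

Rounded to 5 decimal places: ρ_sc(-1.915) ≈ 0.09181.


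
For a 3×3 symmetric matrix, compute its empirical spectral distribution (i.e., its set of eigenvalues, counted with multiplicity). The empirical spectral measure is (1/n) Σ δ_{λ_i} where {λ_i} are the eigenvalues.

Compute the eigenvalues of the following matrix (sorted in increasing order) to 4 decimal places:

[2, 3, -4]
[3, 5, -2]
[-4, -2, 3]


Since M is real symmetric, all three eigenvalues are real; they are the roots of det(λI − M) = λ³ − (tr M) λ² + s λ − det M, where s is the sum of the principal 2×2 minors.
tr M = 2 + 5 + 3 = 10.
s = (2·5 − 3²) + (2·3 − (-4)²) + (5·3 − (-2)²) = 1 + (-10) + 11 = 2.
det M (expand along row 1) = 2·11 − 3·1 + (-4)·14 = -37.
Characteristic polynomial: λ³ − 10λ² + 2λ + 37 = 0.
Substitute λ = y + (tr M)/3 = y + 3.333333 to remove the quadratic term: y³ + p·y + q = 0 with p = s − (tr M)²/3 = -31.333333 and q = −2(tr M)³/27 + (tr M)·s/3 − det M = -30.407407.
Three real roots ⇒ use the trigonometric (Viète) form: r = 2√(−p/3) = 6.463573, φ = arccos(3q/(p·r)) = arccos(0.450424) = 1.103556 rad.
y_k = r·cos(φ/3 − 2πk/3) for k = 0, 1, 2 gives y = 6.031172, -1.002615, -5.028557.
λ_k = y_k + 3.333333 gives λ = 9.3645, 2.3307, -1.6952 (check: the sum is 10.0000 = tr M).

Eigenvalues sorted in increasing order: [-1.6952, 2.3307, 9.3645].


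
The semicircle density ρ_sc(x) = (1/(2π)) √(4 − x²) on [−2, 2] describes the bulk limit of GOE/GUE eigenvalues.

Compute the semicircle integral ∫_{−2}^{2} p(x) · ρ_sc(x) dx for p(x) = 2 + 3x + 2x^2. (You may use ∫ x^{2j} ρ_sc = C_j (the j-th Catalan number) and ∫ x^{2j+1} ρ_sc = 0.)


Write p(x) = Σ a_i x^i, split into monomials and integrate each against ρ_sc separately.
Using ∫ x^{2j} ρ_sc = C_j = (1/(j+1)) C(2j, j) (Catalan numbers) and ∫ x^{2j+1} ρ_sc = 0 (odd monomials vanish by symmetry):
  i = 0 (even): a_0 · C_{0} = 2 · 1 = 2
  i = 1 (odd): ∫ x^1 ρ_sc = 0 (vanishes)
  i = 2 (even): a_2 · C_{1} = 2 · 1 = 2

Summing the contributions: ∫_{−2}^{2} p(x) ρ_sc(x) dx = 2 + 2 = 4.


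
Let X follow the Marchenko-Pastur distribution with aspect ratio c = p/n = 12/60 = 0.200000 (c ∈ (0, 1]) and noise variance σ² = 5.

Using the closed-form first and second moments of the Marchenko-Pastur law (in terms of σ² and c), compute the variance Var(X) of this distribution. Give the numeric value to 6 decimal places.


Recall the MP moments m_1 = E[X] = σ² and m_2 = E[X²] = σ⁴ (1 + c).
m_1 = E[X] = σ² = 5, so m_1² = 25.
m_2 = E[X²] = σ⁴ (1 + c) = 25 · (1 + 0.200000) = 25 · 1.200000 = 30.000000.
(Note m_2 − m_1² simplifies to c · σ⁴ = 0.200000 · 25.)

Var(X) = m_2 − m_1² = 30.000000 − 25 = 5.000000.


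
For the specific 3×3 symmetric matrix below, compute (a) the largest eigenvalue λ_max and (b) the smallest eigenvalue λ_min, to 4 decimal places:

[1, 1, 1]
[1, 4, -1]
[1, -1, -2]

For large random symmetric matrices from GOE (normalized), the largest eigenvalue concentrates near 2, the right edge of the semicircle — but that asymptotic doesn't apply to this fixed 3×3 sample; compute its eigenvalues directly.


Since M is real symmetric, all three eigenvalues are real; they are the roots of det(λI − M) = λ³ − (tr M) λ² + s λ − det M, where s is the sum of the principal 2×2 minors.
tr M = 1 + 4 + (-2) = 3.
s = (1·4 − 1²) + (1·(-2) − 1²) + (4·(-2) − (-1)²) = 3 + (-3) + (-9) = -9.
det M (expand along row 1) = 1·(-9) − 1·(-1) + 1·(-5) = -13.
Characteristic polynomial: λ³ − 3λ² − 9λ + 13 = 0.
Substitute λ = y + (tr M)/3 = y + 1.000000 to remove the quadratic term: y³ + p·y + q = 0 with p = s − (tr M)²/3 = -12.000000 and q = −2(tr M)³/27 + (tr M)·s/3 − det M = 2.000000.
Three real roots ⇒ use the trigonometric (Viète) form: r = 2√(−p/3) = 4.000000, φ = arccos(3q/(p·r)) = arccos(-0.125000) = 1.696124 rad.
y_k = r·cos(φ/3 − 2πk/3) for k = 0, 1, 2 gives y = 3.377552, 0.167055, -3.544607.
λ_k = y_k + 1.000000 gives λ = 4.3776, 1.1671, -2.5446 (check: the sum is 3.0000 = tr M).

Hence λ_max = 4.3776 and λ_min = -2.5446.


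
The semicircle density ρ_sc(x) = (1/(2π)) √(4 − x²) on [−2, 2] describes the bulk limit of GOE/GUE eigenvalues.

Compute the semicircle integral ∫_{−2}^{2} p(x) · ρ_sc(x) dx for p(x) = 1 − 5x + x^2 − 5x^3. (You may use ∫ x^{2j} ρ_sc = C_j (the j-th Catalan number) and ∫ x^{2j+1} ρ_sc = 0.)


Write p(x) = Σ a_i x^i, split into monomials and integrate each against ρ_sc separately.
Using ∫ x^{2j} ρ_sc = C_j = (1/(j+1)) C(2j, j) (Catalan numbers) and ∫ x^{2j+1} ρ_sc = 0 (odd monomials vanish by symmetry):
  i = 0 (even): a_0 · C_{0} = 1 · 1 = 1
  i = 1 (odd): ∫ x^1 ρ_sc = 0 (vanishes)
  i = 2 (even): a_2 · C_{1} = 1 · 1 = 1
  i = 3 (odd): ∫ x^3 ρ_sc = 0 (vanishes)

Summing the contributions: ∫_{−2}^{2} p(x) ρ_sc(x) dx = 1 + 1 = 2.


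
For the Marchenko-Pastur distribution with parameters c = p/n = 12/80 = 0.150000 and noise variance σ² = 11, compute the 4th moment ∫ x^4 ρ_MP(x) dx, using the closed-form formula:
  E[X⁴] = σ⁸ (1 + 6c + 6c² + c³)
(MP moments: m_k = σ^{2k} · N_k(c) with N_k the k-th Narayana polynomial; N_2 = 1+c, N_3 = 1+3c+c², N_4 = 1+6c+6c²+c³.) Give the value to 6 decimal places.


E[X⁴] = σ⁸ (1 + 6c + 6c² + c³) (fourth MP moment). With σ² = 11 (so σ⁸ = 14641) and c = 12/80 = 0.150000: E[X⁴] = 14641 · (1 + 6·0.150000 + 6·(0.150000)² + (0.150000)³) = 14641 · 2.038375.

So E[X^4] = 29843.848375.
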